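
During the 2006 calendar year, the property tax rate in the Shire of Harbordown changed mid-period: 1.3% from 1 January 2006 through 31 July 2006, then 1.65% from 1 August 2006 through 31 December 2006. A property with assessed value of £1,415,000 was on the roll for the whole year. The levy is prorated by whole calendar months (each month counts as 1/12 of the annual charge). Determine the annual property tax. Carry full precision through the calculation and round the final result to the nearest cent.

1 January – 31 July 2006: 7 months at 1.3% → £1,415,000 × 1.3% × 7/12 = £10,730.4167
1 August – 31 December 2006: 5 months at 1.65% → £1,415,000 × 1.65% × 5/12 = £9,728.1250
Total = £20,458.5417

£20,458.54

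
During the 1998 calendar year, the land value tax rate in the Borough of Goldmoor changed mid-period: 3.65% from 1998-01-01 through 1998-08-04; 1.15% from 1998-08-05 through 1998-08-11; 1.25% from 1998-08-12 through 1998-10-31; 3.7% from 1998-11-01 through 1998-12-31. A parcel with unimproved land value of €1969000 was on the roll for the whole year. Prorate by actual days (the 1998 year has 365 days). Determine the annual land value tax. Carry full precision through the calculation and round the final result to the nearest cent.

€60602.04

1998-01-01 to 1998-08-04: 216 days at 3.65% → €1969000 × 3.65% × 216/365 = €42530.4000
1998-08-05 to 1998-08-11: 7 days at 1.15% → €1969000 × 1.15% × 7/365 = €434.2589
1998-08-12 to 1998-10-31: 81 days at 1.25% → €1969000 × 1.25% × 81/365 = €5461.9521
1998-11-01 to 1998-12-31: 61 days at 3.7% → €1969000 × 3.7% × 61/365 = €12175.4329
Total = €60602.0438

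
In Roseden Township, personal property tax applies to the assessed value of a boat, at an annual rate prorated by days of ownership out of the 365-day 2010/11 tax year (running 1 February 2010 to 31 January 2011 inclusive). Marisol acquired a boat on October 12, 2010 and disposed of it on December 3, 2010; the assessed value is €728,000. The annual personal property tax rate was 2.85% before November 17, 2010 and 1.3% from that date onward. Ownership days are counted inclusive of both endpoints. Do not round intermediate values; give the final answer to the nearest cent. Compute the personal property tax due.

October 12 – November 16, 2010: 36 days at 2.85% → €728,000 × 2.85% × 36/365 = €2,046.3781
November 17 – December 3, 2010: 17 days at 1.3% → €728,000 × 1.3% × 17/365 = €440.7890
Total = €2,487.1671

€2,487.17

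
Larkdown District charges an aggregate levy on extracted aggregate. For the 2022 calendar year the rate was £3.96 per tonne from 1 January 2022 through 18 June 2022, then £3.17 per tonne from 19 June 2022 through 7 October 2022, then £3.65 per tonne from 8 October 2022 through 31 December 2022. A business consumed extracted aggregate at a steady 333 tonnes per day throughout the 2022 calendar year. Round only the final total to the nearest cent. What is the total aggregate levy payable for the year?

1 January – 18 June 2022: 169 days × 333 tonnes/day = 56,277 tonnes at £3.96/tonne → £222856.92
19 June – 7 October 2022: 111 days × 333 tonnes/day = 36,963 tonnes at £3.17/tonne → £117172.71
8 October – 31 December 2022: 85 days × 333 tonnes/day = 28,305 tonnes at £3.65/tonne → £103313.25

£443342.88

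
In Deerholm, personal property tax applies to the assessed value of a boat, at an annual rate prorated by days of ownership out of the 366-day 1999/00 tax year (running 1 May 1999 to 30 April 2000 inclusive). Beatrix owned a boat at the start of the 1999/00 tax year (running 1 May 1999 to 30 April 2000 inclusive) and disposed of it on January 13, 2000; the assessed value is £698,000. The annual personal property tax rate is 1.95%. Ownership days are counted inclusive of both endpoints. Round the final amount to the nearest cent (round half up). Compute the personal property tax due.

£9,594.64

Days held (May 1, 1999 – January 13, 2000): 258 out of 366
Tax = £698,000 × 1.95% × 258/366 = £9,594.6393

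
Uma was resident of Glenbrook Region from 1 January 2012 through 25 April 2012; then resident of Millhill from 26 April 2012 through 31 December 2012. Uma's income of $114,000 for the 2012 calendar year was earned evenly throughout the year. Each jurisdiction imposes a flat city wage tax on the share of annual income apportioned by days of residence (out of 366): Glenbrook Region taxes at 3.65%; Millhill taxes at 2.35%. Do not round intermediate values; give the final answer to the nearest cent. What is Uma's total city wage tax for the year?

$3,148.70

Glenbrook Region, 1 January – 25 April 2012: 116 days → $114,000 × 3.65% × 116/366 = $1,318.7869
Millhill, 26 April – 31 December 2012: 250 days → $114,000 × 2.35% × 250/366 = $1,829.9180
Total = $3,148.7049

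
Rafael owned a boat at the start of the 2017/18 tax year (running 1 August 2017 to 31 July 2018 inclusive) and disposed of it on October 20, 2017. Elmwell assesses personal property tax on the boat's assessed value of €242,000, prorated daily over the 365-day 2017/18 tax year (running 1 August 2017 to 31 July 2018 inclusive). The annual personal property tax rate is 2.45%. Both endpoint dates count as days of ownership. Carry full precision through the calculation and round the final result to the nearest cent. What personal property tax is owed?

€1,315.75

Days held (August 1 – October 20, 2017): 81 out of 365
Tax = €242,000 × 2.45% × 81/365 = €1,315.7507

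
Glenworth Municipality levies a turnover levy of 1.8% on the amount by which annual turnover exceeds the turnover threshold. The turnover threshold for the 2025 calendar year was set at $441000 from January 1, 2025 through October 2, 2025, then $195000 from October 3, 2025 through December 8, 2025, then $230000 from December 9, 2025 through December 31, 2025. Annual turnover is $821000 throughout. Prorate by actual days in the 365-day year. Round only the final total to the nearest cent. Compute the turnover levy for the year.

January 1 – October 2, 2025: 275 days, exemption $441000 → ($821000 − $441000) × 1.8% × 275/365 = $5153.4247
October 3 – December 8, 2025: 67 days, exemption $195000 → ($821000 − $195000) × 1.8% × 67/365 = $2068.3726
December 9 – December 31, 2025: 23 days, exemption $230000 → ($821000 − $230000) × 1.8% × 23/365 = $670.3397
Total = $7892.1370

$7892.14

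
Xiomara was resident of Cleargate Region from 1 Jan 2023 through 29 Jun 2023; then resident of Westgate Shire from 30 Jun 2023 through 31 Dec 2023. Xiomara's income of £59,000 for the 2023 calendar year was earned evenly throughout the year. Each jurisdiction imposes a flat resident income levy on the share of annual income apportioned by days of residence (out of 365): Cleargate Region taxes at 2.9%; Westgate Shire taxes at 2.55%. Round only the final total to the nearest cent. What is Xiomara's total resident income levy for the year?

£1,606.34

Cleargate Region, 1 Jan – 29 Jun 2023: 180 days → £59,000 × 2.9% × 180/365 = £843.7808
Westgate Shire, 30 Jun – 31 Dec 2023: 185 days → £59,000 × 2.55% × 185/365 = £762.5548
Total = £1,606.3356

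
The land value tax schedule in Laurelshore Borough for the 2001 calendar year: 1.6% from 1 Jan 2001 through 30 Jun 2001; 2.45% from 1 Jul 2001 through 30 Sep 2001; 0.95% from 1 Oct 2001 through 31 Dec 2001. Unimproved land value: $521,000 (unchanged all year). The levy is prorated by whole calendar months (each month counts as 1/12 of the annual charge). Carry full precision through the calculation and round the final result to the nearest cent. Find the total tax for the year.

$8,596.50

1 Jan – 30 Jun 2001: 6 months at 1.6% → $521,000 × 1.6% × 6/12 = $4,168.0000
1 Jul – 30 Sep 2001: 3 months at 2.45% → $521,000 × 2.45% × 3/12 = $3,191.1250
1 Oct – 31 Dec 2001: 3 months at 0.95% → $521,000 × 0.95% × 3/12 = $1,237.3750
Total = $8,596.5000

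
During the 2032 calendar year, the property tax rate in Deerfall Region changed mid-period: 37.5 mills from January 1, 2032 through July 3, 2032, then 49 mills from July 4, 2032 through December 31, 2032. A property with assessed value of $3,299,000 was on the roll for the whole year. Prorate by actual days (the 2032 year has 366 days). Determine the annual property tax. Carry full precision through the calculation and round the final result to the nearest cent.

January 1 – July 3, 2032: 185 days at 37.5 mills → $3,299,000 × 3.75% × 185/366 = $62,532.2746
July 4 – December 31, 2032: 181 days at 49 mills → $3,299,000 × 4.9% × 181/366 = $79,942.1612
Total = $142,474.4358

$142,474.44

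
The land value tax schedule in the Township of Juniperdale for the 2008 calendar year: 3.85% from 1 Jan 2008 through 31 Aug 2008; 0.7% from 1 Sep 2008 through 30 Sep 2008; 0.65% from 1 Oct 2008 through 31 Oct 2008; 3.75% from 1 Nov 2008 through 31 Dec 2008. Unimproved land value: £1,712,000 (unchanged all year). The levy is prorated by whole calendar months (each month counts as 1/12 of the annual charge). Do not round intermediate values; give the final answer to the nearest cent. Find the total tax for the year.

1 Jan – 31 Aug 2008: 8 months at 3.85% → £1,712,000 × 3.85% × 8/12 = £43,941.3333
1 Sep – 30 Sep 2008: 1 month at 0.7% → £1,712,000 × 0.7% × 1/12 = £998.6667
1 Oct – 31 Oct 2008: 1 month at 0.65% → £1,712,000 × 0.65% × 1/12 = £927.3333
1 Nov – 31 Dec 2008: 2 months at 3.75% → £1,712,000 × 3.75% × 2/12 = £10,700.0000
Total = £56,567.3333

£56,567.33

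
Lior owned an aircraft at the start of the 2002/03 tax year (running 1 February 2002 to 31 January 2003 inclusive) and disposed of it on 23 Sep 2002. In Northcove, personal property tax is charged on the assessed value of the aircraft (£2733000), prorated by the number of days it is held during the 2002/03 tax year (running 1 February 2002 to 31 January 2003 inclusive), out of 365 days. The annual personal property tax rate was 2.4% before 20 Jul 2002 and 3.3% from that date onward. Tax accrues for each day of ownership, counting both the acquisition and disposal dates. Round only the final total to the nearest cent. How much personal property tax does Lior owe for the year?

£46678.14

1 Feb – 19 Jul 2002: 169 days at 2.4% → £2733000 × 2.4% × 169/365 = £30369.9945
20 Jul – 23 Sep 2002: 66 days at 3.3% → £2733000 × 3.3% × 66/365 = £16308.1479
Total = £46678.1425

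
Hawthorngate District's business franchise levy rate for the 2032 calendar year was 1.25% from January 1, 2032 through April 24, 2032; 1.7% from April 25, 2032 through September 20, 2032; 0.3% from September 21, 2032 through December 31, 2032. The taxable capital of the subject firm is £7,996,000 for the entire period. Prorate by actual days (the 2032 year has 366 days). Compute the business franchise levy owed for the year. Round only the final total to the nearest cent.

£93,428.67

January 1 – April 24, 2032: 115 days at 1.25% → £7,996,000 × 1.25% × 115/366 = £31,405.0546
April 25 – September 20, 2032: 149 days at 1.7% → £7,996,000 × 1.7% × 149/366 = £55,338.4372
September 21 – December 31, 2032: 102 days at 0.3% → £7,996,000 × 0.3% × 102/366 = £6,685.1803
Total = £93,428.6721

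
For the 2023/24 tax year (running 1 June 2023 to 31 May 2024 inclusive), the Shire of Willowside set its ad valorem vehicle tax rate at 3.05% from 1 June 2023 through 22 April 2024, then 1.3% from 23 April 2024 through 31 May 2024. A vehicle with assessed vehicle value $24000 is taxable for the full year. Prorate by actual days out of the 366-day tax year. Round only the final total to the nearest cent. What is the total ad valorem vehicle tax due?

1 June 2023 – 22 April 2024: 327 days at 3.05% → $24000 × 3.05% × 327/366 = $654.0000
23 April – 31 May 2024: 39 days at 1.3% → $24000 × 1.3% × 39/366 = $33.2459
Total = $687.2459

$687.25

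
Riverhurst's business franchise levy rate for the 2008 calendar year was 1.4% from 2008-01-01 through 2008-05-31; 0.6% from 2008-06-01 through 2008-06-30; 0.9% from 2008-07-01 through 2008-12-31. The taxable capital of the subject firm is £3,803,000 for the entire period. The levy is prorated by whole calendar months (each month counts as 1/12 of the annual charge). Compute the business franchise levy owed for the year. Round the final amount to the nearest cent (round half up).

£41,199.17

2008-01-01 to 2008-05-31: 5 months at 1.4% → £3,803,000 × 1.4% × 5/12 = £22,184.1667
2008-06-01 to 2008-06-30: 1 month at 0.6% → £3,803,000 × 0.6% × 1/12 = £1,901.5000
2008-07-01 to 2008-12-31: 6 months at 0.9% → £3,803,000 × 0.9% × 6/12 = £17,113.5000
Total = £41,199.1667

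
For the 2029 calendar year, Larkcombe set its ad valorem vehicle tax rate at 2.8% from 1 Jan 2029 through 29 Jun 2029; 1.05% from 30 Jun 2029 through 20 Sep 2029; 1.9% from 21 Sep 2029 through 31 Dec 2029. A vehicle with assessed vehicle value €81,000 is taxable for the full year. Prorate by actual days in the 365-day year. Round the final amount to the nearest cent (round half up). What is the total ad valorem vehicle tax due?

€1,741.94

1 Jan – 29 Jun 2029: 180 days at 2.8% → €81,000 × 2.8% × 180/365 = €1,118.4658
30 Jun – 20 Sep 2029: 83 days at 1.05% → €81,000 × 1.05% × 83/365 = €193.4014
21 Sep – 31 Dec 2029: 102 days at 1.9% → €81,000 × 1.9% × 102/365 = €430.0767
Total = €1,741.9438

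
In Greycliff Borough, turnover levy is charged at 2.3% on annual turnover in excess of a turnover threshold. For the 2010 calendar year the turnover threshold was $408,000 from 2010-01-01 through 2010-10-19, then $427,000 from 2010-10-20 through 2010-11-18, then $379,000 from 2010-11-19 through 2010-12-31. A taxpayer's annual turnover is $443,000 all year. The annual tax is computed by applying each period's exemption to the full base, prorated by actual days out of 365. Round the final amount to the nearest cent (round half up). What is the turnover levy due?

2010-01-01 to 2010-10-19: 292 days, exemption $408,000 → ($443,000 − $408,000) × 2.3% × 292/365 = $644.0000
2010-10-20 to 2010-11-18: 30 days, exemption $427,000 → ($443,000 − $427,000) × 2.3% × 30/365 = $30.2466
2010-11-19 to 2010-12-31: 43 days, exemption $379,000 → ($443,000 − $379,000) × 2.3% × 43/365 = $173.4137
Total = $847.6603

$847.66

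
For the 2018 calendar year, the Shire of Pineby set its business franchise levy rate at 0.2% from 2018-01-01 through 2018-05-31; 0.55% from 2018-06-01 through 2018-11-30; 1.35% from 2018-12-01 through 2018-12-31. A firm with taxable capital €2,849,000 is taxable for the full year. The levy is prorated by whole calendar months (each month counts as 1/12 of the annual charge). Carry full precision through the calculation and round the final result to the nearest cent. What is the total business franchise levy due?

€13,414.04

2018-01-01 to 2018-05-31: 5 months at 0.2% → €2,849,000 × 0.2% × 5/12 = €2,374.1667
2018-06-01 to 2018-11-30: 6 months at 0.55% → €2,849,000 × 0.55% × 6/12 = €7,834.7500
2018-12-01 to 2018-12-31: 1 month at 1.35% → €2,849,000 × 1.35% × 1/12 = €3,205.1250
Total = €13,414.0417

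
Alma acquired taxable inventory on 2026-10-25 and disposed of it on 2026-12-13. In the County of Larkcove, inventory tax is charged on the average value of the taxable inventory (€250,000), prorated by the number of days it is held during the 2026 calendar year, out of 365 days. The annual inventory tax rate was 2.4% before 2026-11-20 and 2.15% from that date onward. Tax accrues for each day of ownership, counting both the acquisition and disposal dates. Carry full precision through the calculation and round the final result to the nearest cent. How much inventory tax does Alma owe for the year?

€780.82

2026-10-25 to 2026-11-19: 26 days at 2.4% → €250,000 × 2.4% × 26/365 = €427.3973
2026-11-20 to 2026-12-13: 24 days at 2.15% → €250,000 × 2.15% × 24/365 = €353.4247
Total = €780.8219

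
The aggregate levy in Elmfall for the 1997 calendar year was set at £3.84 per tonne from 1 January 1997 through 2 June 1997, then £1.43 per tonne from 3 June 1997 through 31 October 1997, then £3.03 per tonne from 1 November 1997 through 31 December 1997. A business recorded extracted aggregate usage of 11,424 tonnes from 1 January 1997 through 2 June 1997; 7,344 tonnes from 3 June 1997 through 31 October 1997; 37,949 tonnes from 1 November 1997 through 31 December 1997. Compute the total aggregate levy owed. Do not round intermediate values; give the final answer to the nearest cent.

£169,355.55

1 January – 2 June 1997: 11,424 tonnes at £3.84/tonne → £43,868.16
3 June – 31 October 1997: 7,344 tonnes at £1.43/tonne → £10,501.92
1 November – 31 December 1997: 37,949 tonnes at £3.03/tonne → £114,985.47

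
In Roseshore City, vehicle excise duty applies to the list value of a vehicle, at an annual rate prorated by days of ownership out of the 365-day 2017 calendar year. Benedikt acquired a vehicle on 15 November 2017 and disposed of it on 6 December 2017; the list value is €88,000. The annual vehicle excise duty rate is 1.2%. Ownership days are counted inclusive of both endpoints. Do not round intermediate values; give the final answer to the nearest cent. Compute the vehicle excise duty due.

Days held (15 November – 6 December 2017): 22 out of 365
Tax = €88,000 × 1.2% × 22/365 = €63.6493

€63.65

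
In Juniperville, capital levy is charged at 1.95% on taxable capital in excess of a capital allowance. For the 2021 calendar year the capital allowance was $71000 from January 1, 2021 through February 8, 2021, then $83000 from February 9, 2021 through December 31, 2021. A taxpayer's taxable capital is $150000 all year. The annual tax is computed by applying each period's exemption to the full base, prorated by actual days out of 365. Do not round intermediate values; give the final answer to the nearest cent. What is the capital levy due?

January 1 – February 8, 2021: 39 days, exemption $71000 → ($150000 − $71000) × 1.95% × 39/365 = $164.6014
February 9 – December 31, 2021: 326 days, exemption $83000 → ($150000 − $83000) × 1.95% × 326/365 = $1166.9014
Total = $1331.5027

$1331.50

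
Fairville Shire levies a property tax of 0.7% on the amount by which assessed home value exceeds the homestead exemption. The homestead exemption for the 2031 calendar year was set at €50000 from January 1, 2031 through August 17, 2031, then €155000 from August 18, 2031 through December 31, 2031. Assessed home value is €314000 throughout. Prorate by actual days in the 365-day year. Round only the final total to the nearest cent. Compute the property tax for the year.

€1574.14

January 1 – August 17, 2031: 229 days, exemption €50000 → (€314000 − €50000) × 0.7% × 229/365 = €1159.4301
August 18 – December 31, 2031: 136 days, exemption €155000 → (€314000 − €155000) × 0.7% × 136/365 = €414.7068
Total = €1574.1370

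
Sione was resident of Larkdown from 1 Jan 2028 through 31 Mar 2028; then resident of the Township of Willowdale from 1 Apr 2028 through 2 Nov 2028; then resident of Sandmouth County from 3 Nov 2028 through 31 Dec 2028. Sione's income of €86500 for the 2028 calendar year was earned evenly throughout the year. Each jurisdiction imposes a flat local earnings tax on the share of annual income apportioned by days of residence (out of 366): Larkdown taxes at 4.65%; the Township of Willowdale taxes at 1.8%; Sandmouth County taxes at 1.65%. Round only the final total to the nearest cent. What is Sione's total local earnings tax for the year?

Larkdown, 1 Jan – 31 Mar 2028: 91 days → €86500 × 4.65% × 91/366 = €1000.0676
The Township of Willowdale, 1 Apr – 2 Nov 2028: 216 days → €86500 × 1.8% × 216/366 = €918.8852
Sandmouth County, 3 Nov – 31 Dec 2028: 59 days → €86500 × 1.65% × 59/366 = €230.0758
Total = €2149.0287

€2149.03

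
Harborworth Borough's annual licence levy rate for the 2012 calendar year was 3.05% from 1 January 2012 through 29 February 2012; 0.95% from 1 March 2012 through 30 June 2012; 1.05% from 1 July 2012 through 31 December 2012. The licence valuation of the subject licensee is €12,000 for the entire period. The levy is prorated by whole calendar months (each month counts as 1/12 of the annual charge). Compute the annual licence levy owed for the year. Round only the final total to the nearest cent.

€162.00

1 January – 29 February 2012: 2 months at 3.05% → €12,000 × 3.05% × 2/12 = €61.0000
1 March – 30 June 2012: 4 months at 0.95% → €12,000 × 0.95% × 4/12 = €38.0000
1 July – 31 December 2012: 6 months at 1.05% → €12,000 × 1.05% × 6/12 = €63.0000
Total = €162.0000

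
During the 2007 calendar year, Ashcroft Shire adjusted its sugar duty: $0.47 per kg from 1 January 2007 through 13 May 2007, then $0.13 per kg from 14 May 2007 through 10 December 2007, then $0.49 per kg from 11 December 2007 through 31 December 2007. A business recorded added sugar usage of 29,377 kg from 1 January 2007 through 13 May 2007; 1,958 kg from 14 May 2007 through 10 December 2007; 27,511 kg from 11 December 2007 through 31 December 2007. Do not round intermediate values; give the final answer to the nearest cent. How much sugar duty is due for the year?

$27542.12

1 January – 13 May 2007: 29,377 kg at $0.47/kg → $13807.19
14 May – 10 December 2007: 1,958 kg at $0.13/kg → $254.54
11 December – 31 December 2007: 27,511 kg at $0.49/kg → $13480.39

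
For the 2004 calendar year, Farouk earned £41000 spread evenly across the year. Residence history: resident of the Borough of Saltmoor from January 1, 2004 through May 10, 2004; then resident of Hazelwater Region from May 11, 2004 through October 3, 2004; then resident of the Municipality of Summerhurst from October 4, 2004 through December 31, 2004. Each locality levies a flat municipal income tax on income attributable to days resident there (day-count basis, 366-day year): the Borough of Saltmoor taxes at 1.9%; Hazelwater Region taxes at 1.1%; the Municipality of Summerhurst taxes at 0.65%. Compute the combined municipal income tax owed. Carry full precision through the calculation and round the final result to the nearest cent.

The Borough of Saltmoor, January 1 – May 10, 2004: 131 days → £41000 × 1.9% × 131/366 = £278.8224
Hazelwater Region, May 11 – October 3, 2004: 146 days → £41000 × 1.1% × 146/366 = £179.9071
The Municipality of Summerhurst, October 4 – December 31, 2004: 89 days → £41000 × 0.65% × 89/366 = £64.8046
Total = £523.5342

£523.53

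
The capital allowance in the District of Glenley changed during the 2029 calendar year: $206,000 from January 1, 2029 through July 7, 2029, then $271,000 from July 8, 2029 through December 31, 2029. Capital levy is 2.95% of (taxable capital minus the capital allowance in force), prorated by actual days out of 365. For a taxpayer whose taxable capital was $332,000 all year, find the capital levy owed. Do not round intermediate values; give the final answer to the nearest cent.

January 1 – July 7, 2029: 188 days, exemption $206,000 → ($332,000 − $206,000) × 2.95% × 188/365 = $1,914.5096
July 8 – December 31, 2029: 177 days, exemption $271,000 → ($332,000 − $271,000) × 2.95% × 177/365 = $872.6342
Total = $2,787.1438

$2,787.14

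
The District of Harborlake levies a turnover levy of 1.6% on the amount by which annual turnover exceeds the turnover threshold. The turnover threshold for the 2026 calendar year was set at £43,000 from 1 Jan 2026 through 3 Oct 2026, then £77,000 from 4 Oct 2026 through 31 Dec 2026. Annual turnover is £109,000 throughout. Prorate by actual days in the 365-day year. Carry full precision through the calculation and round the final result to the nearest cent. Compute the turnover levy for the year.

1 Jan – 3 Oct 2026: 276 days, exemption £43,000 → (£109,000 − £43,000) × 1.6% × 276/365 = £798.5096
4 Oct – 31 Dec 2026: 89 days, exemption £77,000 → (£109,000 − £77,000) × 1.6% × 89/365 = £124.8438
Total = £923.3534

£923.35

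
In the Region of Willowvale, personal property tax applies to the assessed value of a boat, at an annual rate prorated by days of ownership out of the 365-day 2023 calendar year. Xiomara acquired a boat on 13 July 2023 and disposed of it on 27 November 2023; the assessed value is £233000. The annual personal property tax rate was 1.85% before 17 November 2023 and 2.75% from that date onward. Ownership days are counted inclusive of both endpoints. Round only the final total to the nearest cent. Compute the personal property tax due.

£1692.92

13 July – 16 November 2023: 127 days at 1.85% → £233000 × 1.85% × 127/365 = £1499.8178
17 November – 27 November 2023: 11 days at 2.75% → £233000 × 2.75% × 11/365 = £193.1027
Total = £1692.9205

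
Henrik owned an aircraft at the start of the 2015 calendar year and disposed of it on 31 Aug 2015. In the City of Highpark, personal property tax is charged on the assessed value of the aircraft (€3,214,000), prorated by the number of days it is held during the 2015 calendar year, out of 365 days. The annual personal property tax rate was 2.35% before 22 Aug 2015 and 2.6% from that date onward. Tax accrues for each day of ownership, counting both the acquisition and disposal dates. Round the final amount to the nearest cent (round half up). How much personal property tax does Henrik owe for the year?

1 Jan – 21 Aug 2015: 233 days at 2.35% → €3,214,000 × 2.35% × 233/365 = €48,214.4027
22 Aug – 31 Aug 2015: 10 days at 2.6% → €3,214,000 × 2.6% × 10/365 = €2,289.4247
Total = €50,503.8274

€50,503.83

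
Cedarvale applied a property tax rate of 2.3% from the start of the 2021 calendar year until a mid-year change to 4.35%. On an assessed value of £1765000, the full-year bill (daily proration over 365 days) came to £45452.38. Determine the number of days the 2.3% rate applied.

316 days

Let d = days at the first rate; then 365 − d days at the second rate.
£1765000 × [2.3%·d + 4.35%·(365−d)] / 365 = £45452.38
Solving gives d = 316, so the new rate took effect on November 13, 2021.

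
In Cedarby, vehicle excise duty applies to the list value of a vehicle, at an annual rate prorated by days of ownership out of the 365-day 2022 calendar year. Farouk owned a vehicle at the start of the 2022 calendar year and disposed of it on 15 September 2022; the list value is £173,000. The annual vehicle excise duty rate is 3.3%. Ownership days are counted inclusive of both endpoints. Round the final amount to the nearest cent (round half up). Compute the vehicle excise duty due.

£4,035.40

Days held (1 January – 15 September 2022): 258 out of 365
Tax = £173,000 × 3.3% × 258/365 = £4,035.4027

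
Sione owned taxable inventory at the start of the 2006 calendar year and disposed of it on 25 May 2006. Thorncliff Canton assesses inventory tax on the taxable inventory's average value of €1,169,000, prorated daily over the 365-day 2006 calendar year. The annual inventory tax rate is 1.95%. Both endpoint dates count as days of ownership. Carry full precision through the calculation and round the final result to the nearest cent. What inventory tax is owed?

Days held (1 Jan – 25 May 2006): 145 out of 365
Tax = €1,169,000 × 1.95% × 145/365 = €9,055.7466

€9,055.75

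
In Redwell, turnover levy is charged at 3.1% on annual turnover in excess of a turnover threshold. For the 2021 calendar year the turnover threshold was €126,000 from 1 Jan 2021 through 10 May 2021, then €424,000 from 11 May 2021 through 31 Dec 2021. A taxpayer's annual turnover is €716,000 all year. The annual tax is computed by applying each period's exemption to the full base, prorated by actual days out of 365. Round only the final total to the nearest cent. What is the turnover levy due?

€12,342.25

1 Jan – 10 May 2021: 130 days, exemption €126,000 → (€716,000 − €126,000) × 3.1% × 130/365 = €6,514.2466
11 May – 31 Dec 2021: 235 days, exemption €424,000 → (€716,000 − €424,000) × 3.1% × 235/365 = €5,828.0000
Total = €12,342.2466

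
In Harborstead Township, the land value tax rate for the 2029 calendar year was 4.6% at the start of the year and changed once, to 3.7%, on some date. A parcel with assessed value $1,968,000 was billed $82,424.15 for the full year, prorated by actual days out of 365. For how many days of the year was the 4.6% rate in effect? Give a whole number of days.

Let d = days at the first rate; then 365 − d days at the second rate.
$1,968,000 × [4.6%·d + 3.7%·(365−d)] / 365 = $82,424.15
Solving gives d = 198, so the new rate took effect on 18 July 2029.

198 days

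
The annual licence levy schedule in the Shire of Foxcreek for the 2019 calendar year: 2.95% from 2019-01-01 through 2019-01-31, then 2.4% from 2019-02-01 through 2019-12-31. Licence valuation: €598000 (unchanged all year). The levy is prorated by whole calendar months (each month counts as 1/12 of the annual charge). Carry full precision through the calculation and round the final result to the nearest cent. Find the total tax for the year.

2019-01-01 to 2019-01-31: 1 month at 2.95% → €598000 × 2.95% × 1/12 = €1470.0833
2019-02-01 to 2019-12-31: 11 months at 2.4% → €598000 × 2.4% × 11/12 = €13156.0000
Total = €14626.0833

€14626.08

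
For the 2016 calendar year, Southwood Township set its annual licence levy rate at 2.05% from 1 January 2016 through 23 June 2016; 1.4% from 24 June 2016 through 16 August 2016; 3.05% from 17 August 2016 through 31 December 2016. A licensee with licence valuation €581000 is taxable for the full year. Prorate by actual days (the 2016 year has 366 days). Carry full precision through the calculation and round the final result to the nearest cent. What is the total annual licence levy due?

1 January – 23 June 2016: 175 days at 2.05% → €581000 × 2.05% × 175/366 = €5694.9112
24 June – 16 August 2016: 54 days at 1.4% → €581000 × 1.4% × 54/366 = €1200.0984
17 August – 31 December 2016: 137 days at 3.05% → €581000 × 3.05% × 137/366 = €6633.0833
Total = €13528.0929

€13528.09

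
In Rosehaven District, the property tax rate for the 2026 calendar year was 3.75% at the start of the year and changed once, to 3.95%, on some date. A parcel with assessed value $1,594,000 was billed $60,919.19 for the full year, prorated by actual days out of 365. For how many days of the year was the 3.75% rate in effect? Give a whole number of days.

Let d = days at the first rate; then 365 − d days at the second rate.
$1,594,000 × [3.75%·d + 3.95%·(365−d)] / 365 = $60,919.19
Solving gives d = 234, so the new rate took effect on 23 August 2026.

234 days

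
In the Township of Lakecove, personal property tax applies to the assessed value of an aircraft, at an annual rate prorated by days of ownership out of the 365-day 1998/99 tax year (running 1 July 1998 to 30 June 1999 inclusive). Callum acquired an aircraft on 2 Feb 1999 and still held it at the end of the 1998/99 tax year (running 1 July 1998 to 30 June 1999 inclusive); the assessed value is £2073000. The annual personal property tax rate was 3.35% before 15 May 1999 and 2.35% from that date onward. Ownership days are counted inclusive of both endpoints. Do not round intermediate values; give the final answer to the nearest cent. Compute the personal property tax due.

2 Feb – 14 May 1999: 102 days at 3.35% → £2073000 × 3.35% × 102/365 = £19406.6877
15 May – 30 Jun 1999: 47 days at 2.35% → £2073000 × 2.35% × 47/365 = £6272.9548
Total = £25679.6425

£25679.64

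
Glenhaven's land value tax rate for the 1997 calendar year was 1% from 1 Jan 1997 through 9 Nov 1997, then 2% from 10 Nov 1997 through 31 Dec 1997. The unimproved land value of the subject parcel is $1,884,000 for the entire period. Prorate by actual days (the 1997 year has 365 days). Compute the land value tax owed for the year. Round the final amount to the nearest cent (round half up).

$21,524.05

1 Jan – 9 Nov 1997: 313 days at 1% → $1,884,000 × 1% × 313/365 = $16,155.9452
10 Nov – 31 Dec 1997: 52 days at 2% → $1,884,000 × 2% × 52/365 = $5,368.1096
Total = $21,524.0548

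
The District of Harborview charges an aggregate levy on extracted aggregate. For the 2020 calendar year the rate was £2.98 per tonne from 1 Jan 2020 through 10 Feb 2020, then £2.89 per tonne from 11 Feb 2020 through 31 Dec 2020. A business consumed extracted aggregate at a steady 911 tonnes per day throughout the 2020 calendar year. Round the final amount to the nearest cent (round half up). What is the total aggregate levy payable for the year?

£966,962.73

1 Jan – 10 Feb 2020: 41 days × 911 tonnes/day = 37,351 tonnes at £2.98/tonne → £111,305.98
11 Feb – 31 Dec 2020: 325 days × 911 tonnes/day = 296,075 tonnes at £2.89/tonne → £855,656.75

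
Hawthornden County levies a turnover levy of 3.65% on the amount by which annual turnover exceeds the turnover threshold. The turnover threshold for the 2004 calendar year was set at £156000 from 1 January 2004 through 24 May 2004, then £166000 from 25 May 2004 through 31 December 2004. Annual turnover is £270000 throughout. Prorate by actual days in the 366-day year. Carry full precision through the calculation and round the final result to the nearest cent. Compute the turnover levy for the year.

1 January – 24 May 2004: 145 days, exemption £156000 → (£270000 − £156000) × 3.65% × 145/366 = £1648.4836
25 May – 31 December 2004: 221 days, exemption £166000 → (£270000 − £166000) × 3.65% × 221/366 = £2292.1202
Total = £3940.6038

£3940.60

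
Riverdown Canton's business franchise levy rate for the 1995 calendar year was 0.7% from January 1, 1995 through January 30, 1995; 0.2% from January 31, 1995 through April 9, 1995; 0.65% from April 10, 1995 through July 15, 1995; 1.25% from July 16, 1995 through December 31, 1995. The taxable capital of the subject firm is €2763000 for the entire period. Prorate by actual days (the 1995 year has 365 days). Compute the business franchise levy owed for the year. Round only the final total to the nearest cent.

€23398.45

January 1 – January 30, 1995: 30 days at 0.7% → €2763000 × 0.7% × 30/365 = €1589.6712
January 31 – April 9, 1995: 69 days at 0.2% → €2763000 × 0.2% × 69/365 = €1044.6411
April 10 – July 15, 1995: 97 days at 0.65% → €2763000 × 0.65% × 97/365 = €4772.7986
July 16 – December 31, 1995: 169 days at 1.25% → €2763000 × 1.25% × 169/365 = €15991.3356
Total = €23398.4466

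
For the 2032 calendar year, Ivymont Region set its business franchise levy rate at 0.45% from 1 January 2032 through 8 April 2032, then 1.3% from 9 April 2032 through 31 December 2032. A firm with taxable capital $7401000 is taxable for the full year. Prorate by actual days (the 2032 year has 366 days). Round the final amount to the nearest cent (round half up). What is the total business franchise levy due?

$79196.77

1 January – 8 April 2032: 99 days at 0.45% → $7401000 × 0.45% × 99/366 = $9008.5943
9 April – 31 December 2032: 267 days at 1.3% → $7401000 × 1.3% × 267/366 = $70188.1721
Total = $79196.7664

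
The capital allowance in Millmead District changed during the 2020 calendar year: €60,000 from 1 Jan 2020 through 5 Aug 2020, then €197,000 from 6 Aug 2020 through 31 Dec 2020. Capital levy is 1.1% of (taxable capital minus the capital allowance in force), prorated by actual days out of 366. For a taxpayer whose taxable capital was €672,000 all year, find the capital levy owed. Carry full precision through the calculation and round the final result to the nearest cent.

1 Jan – 5 Aug 2020: 218 days, exemption €60,000 → (€672,000 − €60,000) × 1.1% × 218/366 = €4,009.7705
6 Aug – 31 Dec 2020: 148 days, exemption €197,000 → (€672,000 − €197,000) × 1.1% × 148/366 = €2,112.8415
Total = €6,122.6120

€6,122.61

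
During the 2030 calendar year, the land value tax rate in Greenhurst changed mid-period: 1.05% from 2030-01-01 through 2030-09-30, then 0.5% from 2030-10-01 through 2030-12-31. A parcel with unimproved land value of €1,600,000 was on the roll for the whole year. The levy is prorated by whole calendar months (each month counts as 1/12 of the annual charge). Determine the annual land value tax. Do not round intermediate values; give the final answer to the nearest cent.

€14,600.00

2030-01-01 to 2030-09-30: 9 months at 1.05% → €1,600,000 × 1.05% × 9/12 = €12,600.0000
2030-10-01 to 2030-12-31: 3 months at 0.5% → €1,600,000 × 0.5% × 3/12 = €2,000.0000
Total = €14,600.0000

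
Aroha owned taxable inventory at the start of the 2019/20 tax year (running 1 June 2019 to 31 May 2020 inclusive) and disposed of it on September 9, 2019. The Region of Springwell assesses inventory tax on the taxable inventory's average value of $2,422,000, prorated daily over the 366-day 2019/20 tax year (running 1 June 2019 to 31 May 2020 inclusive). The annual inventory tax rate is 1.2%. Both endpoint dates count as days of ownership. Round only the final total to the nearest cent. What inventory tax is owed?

Days held (June 1 – September 9, 2019): 101 out of 366
Tax = $2,422,000 × 1.2% × 101/366 = $8,020.3934

$8,020.39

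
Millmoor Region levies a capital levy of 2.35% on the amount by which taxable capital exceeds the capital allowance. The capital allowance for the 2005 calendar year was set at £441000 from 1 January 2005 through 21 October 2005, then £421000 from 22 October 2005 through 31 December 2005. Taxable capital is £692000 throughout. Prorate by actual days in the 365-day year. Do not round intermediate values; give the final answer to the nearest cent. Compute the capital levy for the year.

£5989.92

1 January – 21 October 2005: 294 days, exemption £441000 → (£692000 − £441000) × 2.35% × 294/365 = £4751.1205
22 October – 31 December 2005: 71 days, exemption £421000 → (£692000 − £421000) × 2.35% × 71/365 = £1238.8041
Total = £5989.9247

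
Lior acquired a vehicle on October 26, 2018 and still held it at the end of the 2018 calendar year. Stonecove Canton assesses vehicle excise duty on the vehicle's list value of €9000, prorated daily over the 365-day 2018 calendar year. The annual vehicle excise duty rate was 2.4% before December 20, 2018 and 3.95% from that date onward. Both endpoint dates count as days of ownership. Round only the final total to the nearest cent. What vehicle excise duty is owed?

€44.24

October 26 – December 19, 2018: 55 days at 2.4% → €9000 × 2.4% × 55/365 = €32.5479
December 20 – December 31, 2018: 12 days at 3.95% → €9000 × 3.95% × 12/365 = €11.6877
Total = €44.2356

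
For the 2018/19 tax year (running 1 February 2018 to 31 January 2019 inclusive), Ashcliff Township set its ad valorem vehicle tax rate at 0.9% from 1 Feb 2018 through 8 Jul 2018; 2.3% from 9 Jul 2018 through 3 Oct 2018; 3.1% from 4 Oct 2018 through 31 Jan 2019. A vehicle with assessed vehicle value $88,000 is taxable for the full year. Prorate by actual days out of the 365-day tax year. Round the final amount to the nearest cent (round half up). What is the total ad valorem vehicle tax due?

$1,722.15

1 Feb – 8 Jul 2018: 158 days at 0.9% → $88,000 × 0.9% × 158/365 = $342.8384
9 Jul – 3 Oct 2018: 87 days at 2.3% → $88,000 × 2.3% × 87/365 = $482.4329
4 Oct 2018 – 31 Jan 2019: 120 days at 3.1% → $88,000 × 3.1% × 120/365 = $896.8767
Total = $1,722.1479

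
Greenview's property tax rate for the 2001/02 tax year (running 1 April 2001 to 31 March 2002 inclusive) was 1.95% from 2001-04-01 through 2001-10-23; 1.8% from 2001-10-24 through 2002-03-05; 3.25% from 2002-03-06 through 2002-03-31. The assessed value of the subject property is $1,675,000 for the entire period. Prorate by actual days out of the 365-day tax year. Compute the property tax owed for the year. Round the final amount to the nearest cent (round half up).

2001-04-01 to 2001-10-23: 206 days at 1.95% → $1,675,000 × 1.95% × 206/365 = $18,434.1781
2001-10-24 to 2002-03-05: 133 days at 1.8% → $1,675,000 × 1.8% × 133/365 = $10,986.1644
2002-03-06 to 2002-03-31: 26 days at 3.25% → $1,675,000 × 3.25% × 26/365 = $3,877.7397
Total = $33,298.0822

$33,298.08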